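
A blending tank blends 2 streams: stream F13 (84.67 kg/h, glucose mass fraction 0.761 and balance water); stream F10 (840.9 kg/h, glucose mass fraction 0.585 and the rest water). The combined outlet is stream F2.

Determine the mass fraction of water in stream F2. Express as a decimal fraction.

Total flow out = 84.67 + 840.9 = 925.57 kg/h.
water in = 84.67×0.239 + 840.9×0.415 = 369.21 kg/h.
water mass fraction in F2 = 369.21/925.57 = 0.399.

0.399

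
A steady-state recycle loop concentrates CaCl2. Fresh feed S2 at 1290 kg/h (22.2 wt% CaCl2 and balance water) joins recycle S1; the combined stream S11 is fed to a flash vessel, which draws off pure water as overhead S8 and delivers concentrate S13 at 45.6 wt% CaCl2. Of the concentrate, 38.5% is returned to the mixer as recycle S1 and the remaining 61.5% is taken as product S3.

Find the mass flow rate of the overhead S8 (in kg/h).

662 kg/h

Overall CaCl2 balance (none leaves overhead): CaCl2 in fresh feed = CaCl2 in product, i.e. 1290×0.222 = (1−0.385)·S13·0.456.
S13 = 286.38/(0.456×0.615) = 1021.2 kg/h.
Recycle S1 = 0.385×1021.2 = 393.15 kg/h.
Combined feed S11 = 1290 + 393.15 = 1683.2 kg/h.
Overhead S8 = S11 − S13 = 1683.2 − 1021.2 = 661.97 kg/h.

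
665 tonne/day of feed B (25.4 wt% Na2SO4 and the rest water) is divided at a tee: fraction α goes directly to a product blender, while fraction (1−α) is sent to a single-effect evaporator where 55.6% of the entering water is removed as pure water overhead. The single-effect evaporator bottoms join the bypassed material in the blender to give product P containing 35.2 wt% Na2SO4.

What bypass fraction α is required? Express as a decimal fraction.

0.329

All 665×0.254 = 168.91 tonne/day of Na2SO4 reaches P, so P = 168.91/0.352 = 479.86 tonne/day and vapour = 185.14 tonne/day.
The evaporator receives (1−α)·665 of feed at 0.746 water and removes 0.556 of that water:
0.556×0.746×(1−α)×665 = 185.14
(1−α) = 185.14/275.83 = 0.6712;  α = 0.3288.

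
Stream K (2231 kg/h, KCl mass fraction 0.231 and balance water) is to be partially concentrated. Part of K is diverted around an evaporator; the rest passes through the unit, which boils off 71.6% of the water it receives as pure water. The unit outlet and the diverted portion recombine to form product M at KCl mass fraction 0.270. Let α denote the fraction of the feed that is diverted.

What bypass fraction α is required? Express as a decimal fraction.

0.738

All 2231×0.231 = 515.36 kg/h of KCl reaches M, so M = 515.36/0.270 = 1908.7 kg/h and vapour = 322.26 kg/h.
The evaporator receives (1−α)·2231 of feed at 0.769 water and removes 0.716 of that water:
0.716×0.769×(1−α)×2231 = 322.26
(1−α) = 322.26/1228.4 = 0.2623;  α = 0.7377.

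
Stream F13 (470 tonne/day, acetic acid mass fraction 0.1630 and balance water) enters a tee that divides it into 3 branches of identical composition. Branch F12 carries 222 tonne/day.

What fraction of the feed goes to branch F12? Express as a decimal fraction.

0.472

Fraction to F12 = 222/470 = 0.4723.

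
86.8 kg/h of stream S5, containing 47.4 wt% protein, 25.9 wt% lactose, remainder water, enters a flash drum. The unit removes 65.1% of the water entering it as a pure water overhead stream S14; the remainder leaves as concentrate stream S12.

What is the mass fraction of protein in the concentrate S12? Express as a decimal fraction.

protein is not removed: 86.8×0.474 = 41.143 kg/h of protein enters S12.
water entering = 86.8×0.267 = 23.176 kg/h; overhead removed = 0.651×23.176 = 15.087 kg/h.
Concentrate = 86.8 − 15.087 = 71.713 kg/h.
Mass fraction = 41.143/71.713 = 0.574.

0.574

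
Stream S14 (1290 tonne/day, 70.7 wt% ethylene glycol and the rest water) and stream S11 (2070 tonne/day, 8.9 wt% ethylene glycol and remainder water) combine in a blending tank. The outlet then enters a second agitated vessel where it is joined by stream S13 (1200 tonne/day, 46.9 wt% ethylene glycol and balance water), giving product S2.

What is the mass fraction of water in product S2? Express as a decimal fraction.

Overall, product flow = 4560 tonne/day.
water in = 1290×0.293 + 2070×0.911 + 1200×0.531 = 2900.9 tonne/day.
water fraction in S2 = 0.636.

0.636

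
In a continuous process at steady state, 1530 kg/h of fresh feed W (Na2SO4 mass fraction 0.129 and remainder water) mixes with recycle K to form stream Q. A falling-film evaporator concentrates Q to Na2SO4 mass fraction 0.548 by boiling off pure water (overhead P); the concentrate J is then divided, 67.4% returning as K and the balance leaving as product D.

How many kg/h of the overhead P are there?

Overall Na2SO4 balance (none leaves overhead): Na2SO4 in fresh feed = Na2SO4 in product, i.e. 1530×0.129 = (1−0.674)·J·0.548.
J = 197.37/(0.548×0.326) = 1104.8 kg/h.
Recycle K = 0.674×1104.8 = 744.63 kg/h.
Combined feed Q = 1530 + 744.63 = 2274.6 kg/h.
Overhead P = Q − J = 2274.6 − 1104.8 = 1169.8 kg/h.

1170 kg/h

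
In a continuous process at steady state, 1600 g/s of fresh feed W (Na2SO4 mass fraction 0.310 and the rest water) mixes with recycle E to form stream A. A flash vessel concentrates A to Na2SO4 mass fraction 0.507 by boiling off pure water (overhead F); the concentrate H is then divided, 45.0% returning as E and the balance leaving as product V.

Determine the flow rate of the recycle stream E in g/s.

Overall Na2SO4 balance (none leaves overhead): Na2SO4 in fresh feed = Na2SO4 in product, i.e. 1600×0.310 = (1−0.450)·H·0.507.
H = 496/(0.507×0.550) = 1778.7 g/s.
Recycle E = 0.450×1778.7 = 800.43 g/s.

800.4 g/s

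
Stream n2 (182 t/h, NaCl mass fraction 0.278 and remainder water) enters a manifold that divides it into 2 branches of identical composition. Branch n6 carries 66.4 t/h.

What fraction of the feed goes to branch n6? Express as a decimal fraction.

Fraction to n6 = 66.4/182 = 0.3648.

0.365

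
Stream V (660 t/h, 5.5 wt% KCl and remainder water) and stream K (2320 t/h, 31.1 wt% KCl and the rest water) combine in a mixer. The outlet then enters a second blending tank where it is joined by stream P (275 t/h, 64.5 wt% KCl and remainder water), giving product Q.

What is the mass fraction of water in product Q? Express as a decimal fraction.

0.713

Overall, product flow = 3255 t/h.
water in = 660×0.945 + 2320×0.689 + 275×0.355 = 2319.8 t/h.
water fraction in Q = 0.713.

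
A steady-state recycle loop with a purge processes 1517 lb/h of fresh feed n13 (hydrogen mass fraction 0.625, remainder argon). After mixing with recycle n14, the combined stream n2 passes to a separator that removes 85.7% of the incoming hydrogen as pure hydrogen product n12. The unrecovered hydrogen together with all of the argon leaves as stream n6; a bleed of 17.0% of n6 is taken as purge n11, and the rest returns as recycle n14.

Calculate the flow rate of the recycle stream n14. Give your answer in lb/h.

argon enters only via n13 and leaves only via the purge: 1517×0.375 = 0.170×(argon in n6), and the separator passes all argon, so argon in n2 = argon in n6 = 3346.3 lb/h.
hydrogen in n2: m_A = 1517×0.625 + (1−0.170)·(1−0.857)·m_A, so m_A = 948.12/0.8813 = 1075.8 lb/h.
n6 = (1−0.857)×1075.8 + 3346.3 = 3500.2 lb/h.
Recycle n14 = (1−0.170)×3500.2 = 2905.1 lb/h.

2905 lb/h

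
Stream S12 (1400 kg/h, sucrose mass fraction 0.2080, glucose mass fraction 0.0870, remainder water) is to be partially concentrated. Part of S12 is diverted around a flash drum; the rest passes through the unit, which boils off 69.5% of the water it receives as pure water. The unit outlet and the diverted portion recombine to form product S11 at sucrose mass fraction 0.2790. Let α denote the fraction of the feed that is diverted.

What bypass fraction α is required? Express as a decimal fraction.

0.481

All 1400×0.208 = 291.2 kg/h of sucrose reaches S11, so S11 = 291.2/0.279 = 1043.7 kg/h and vapour = 356.27 kg/h.
The evaporator receives (1−α)·1400 of feed at 0.705 water and removes 0.695 of that water:
0.695×0.705×(1−α)×1400 = 356.27
(1−α) = 356.27/685.96 = 0.5194;  α = 0.4806.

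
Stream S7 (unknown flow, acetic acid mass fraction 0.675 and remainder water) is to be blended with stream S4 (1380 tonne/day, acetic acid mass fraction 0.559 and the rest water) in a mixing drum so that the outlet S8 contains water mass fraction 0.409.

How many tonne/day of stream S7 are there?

525.7 tonne/day

Let S7 be the unknown flow. Total out = 1380 + S7.
water balance: 608.58 + 0.325·S7 = 0.409·(1380 + S7)
(0.325 − 0.409)·S7 = 0.409×1380 − 608.58 = -44.16
S7 = -44.16 / -0.084 = 525.71 tonne/day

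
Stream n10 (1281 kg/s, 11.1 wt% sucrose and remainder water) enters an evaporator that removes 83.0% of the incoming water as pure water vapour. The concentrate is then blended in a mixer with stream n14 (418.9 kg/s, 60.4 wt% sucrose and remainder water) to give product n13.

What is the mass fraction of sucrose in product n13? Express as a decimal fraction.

0.5237

Vapour removed = 0.830×0.889×1281 = 945.21 kg/s; concentrate = 335.79 kg/s.
sucrose reaching the mixer = 142.19 (from concentrate) + 418.9×0.604 = 395.21 kg/s.
Product flow = 335.79 + 418.9 = 754.69 kg/s; sucrose fraction = 0.5237.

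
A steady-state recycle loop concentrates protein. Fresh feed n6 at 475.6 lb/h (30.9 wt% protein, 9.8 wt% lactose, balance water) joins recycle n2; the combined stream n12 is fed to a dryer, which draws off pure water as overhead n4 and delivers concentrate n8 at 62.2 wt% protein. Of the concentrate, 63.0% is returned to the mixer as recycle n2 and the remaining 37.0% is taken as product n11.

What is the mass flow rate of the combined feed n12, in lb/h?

Overall protein balance (none leaves overhead): protein in fresh feed = protein in product, i.e. 475.6×0.309 = (1−0.630)·n8·0.622.
n8 = 146.96/(0.622×0.370) = 638.57 lb/h.
Recycle n2 = 0.630×638.57 = 402.3 lb/h.
Combined feed n12 = 475.6 + 402.3 = 877.9 lb/h.

877.9 lb/h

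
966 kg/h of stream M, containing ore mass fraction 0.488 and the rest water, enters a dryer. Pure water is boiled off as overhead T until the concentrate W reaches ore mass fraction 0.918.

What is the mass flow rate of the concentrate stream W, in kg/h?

ore is conserved: 966×0.488 = 471.41 kg/h all reports to the concentrate.
Concentrate = 471.41/(target fraction) = 513.52 kg/h.

513.5 kg/h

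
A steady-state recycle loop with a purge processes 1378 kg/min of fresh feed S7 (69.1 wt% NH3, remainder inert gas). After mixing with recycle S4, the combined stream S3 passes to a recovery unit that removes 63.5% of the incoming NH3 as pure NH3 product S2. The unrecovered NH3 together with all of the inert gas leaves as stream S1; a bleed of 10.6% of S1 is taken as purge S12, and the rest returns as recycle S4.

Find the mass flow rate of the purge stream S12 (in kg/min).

inert gas enters only via S7 and leaves only via the purge: 1378×0.309 = 0.106×(inert gas in S1), and the recovery unit passes all inert gas, so inert gas in S3 = inert gas in S1 = 4017 kg/min.
NH3 in S3: m_A = 1378×0.691 + (1−0.106)·(1−0.635)·m_A, so m_A = 952.2/0.6737 = 1413.4 kg/min.
S1 = (1−0.635)×1413.4 + 4017 = 4532.9 kg/min.
Purge S12 = 0.106×4532.9 = 480.49 kg/min.

480.5 kg/min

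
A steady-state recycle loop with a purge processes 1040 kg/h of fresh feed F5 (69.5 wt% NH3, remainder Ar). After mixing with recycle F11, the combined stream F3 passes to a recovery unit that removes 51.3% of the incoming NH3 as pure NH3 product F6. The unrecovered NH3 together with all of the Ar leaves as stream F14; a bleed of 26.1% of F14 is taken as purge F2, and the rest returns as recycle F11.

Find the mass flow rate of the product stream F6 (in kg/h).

579.3 kg/h

NH3 in F3: m_A = 1040×0.695 + (1−0.261)·(1−0.513)·m_A, so m_A = 722.8/0.6401 = 1129.2 kg/h.
Product F6 = 0.513×1129.2 = 579.27 kg/h.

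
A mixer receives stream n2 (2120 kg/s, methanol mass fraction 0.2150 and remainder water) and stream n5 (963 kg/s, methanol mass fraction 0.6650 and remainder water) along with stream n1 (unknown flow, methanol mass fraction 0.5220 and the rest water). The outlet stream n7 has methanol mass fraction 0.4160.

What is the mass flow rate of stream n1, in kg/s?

1758 kg/s

Let n1 be the unknown flow. Total out = 3083 + n1.
methanol balance: 1096.2 + 0.522·n1 = 0.416·(3083 + n1)
(0.522 − 0.416)·n1 = 0.416×3083 − 1096.2 = 186.33
n1 = 186.33 / 0.106 = 1757.9 kg/s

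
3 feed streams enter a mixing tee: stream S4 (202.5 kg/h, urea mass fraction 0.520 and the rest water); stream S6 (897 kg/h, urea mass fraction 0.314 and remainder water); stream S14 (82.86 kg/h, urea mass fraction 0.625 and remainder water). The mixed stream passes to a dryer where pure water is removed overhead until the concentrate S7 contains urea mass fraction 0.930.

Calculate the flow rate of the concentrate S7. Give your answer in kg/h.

471.8 kg/h

urea entering = 202.5×0.520 + 897×0.314 + 82.86×0.625 = 438.75 kg/h.
All urea reports to S7, so S7 = 438.75/0.930 = 471.77 kg/h.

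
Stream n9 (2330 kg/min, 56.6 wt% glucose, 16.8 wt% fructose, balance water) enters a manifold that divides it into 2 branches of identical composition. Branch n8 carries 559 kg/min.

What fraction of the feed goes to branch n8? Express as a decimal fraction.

Fraction to n8 = 559/2330 = 0.2399.

0.240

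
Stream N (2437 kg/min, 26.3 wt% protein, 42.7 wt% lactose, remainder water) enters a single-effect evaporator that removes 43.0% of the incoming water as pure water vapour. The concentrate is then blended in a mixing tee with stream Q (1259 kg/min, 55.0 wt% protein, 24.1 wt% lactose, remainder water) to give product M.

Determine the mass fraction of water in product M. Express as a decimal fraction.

0.206

Vapour removed = 0.430×0.310×2437 = 324.85 kg/min; concentrate = 2112.1 kg/min.
water reaching the mixer = 430.62 (from concentrate) + 1259×0.209 = 693.75 kg/min.
Product flow = 2112.1 + 1259 = 3371.1 kg/min; water fraction = 0.206.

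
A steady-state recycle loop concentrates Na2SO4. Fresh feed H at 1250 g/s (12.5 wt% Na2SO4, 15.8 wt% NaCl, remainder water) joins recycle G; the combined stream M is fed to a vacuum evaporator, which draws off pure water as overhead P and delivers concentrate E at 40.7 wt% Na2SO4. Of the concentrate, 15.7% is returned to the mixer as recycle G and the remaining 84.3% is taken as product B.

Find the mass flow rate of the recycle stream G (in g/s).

Overall Na2SO4 balance (none leaves overhead): Na2SO4 in fresh feed = Na2SO4 in product, i.e. 1250×0.125 = (1−0.157)·E·0.407.
E = 156.25/(0.407×0.843) = 455.41 g/s.
Recycle G = 0.157×455.41 = 71.499 g/s.

71.5 g/s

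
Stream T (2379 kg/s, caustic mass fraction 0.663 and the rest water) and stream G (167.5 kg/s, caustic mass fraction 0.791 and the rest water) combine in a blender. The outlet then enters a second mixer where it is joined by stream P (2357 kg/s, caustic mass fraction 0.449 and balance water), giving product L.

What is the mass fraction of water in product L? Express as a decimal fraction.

0.435

Overall, product flow = 4903.5 kg/s.
water in = 2379×0.337 + 167.5×0.209 + 2357×0.551 = 2135.4 kg/s.
water fraction in L = 0.435.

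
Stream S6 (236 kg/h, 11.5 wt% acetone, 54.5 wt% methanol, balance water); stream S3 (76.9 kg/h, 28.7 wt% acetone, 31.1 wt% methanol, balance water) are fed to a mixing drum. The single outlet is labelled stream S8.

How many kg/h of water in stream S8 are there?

111.2 kg/h

water out = water in = 236×0.340 + 76.9×0.402 = 111.15 kg/h.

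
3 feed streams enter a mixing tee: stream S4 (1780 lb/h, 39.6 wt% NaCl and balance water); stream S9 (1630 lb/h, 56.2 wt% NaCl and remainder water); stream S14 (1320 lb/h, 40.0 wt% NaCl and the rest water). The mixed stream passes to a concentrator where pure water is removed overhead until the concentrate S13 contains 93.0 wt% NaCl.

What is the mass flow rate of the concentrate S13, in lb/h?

2311 lb/h

NaCl entering = 1780×0.396 + 1630×0.562 + 1320×0.400 = 2148.9 lb/h.
All NaCl reports to S13, so S13 = 2148.9/0.930 = 2310.7 lb/h.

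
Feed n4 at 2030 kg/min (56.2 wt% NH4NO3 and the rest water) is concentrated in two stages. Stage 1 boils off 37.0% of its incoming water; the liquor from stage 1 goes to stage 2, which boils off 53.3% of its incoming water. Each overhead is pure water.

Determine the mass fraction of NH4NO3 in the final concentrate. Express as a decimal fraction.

water in feed = 2030×0.438 = 889.14 kg/min.
After stage 1: water left = (1−0.370)×889.14 = 560.16; stream total = 1701 kg/min.
After stage 2: water left = (1−0.533)×560.16 = 261.59; final concentrate = 1402.5 kg/min.
NH4NO3 fraction = 1140.9/1402.5 = 0.813.

0.813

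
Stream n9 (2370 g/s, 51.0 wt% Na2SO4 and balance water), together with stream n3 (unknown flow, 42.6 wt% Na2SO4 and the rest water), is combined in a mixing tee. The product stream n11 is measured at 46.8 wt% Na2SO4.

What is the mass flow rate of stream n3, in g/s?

Let n3 be the unknown flow. Total out = 2370 + n3.
Na2SO4 balance: 1208.7 + 0.426·n3 = 0.468·(2370 + n3)
(0.426 − 0.468)·n3 = 0.468×2370 − 1208.7 = -99.54
n3 = -99.54 / -0.042 = 2370 g/s

2370 g/s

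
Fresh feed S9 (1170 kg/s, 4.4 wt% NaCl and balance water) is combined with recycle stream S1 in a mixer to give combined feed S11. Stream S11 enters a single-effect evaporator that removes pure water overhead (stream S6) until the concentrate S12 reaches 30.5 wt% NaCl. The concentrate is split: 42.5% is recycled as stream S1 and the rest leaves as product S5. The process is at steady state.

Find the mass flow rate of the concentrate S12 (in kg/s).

Overall NaCl balance (none leaves overhead): NaCl in fresh feed = NaCl in product, i.e. 1170×0.044 = (1−0.425)·S12·0.305.
S12 = 51.48/(0.305×0.575) = 293.54 kg/s.

293.5 kg/s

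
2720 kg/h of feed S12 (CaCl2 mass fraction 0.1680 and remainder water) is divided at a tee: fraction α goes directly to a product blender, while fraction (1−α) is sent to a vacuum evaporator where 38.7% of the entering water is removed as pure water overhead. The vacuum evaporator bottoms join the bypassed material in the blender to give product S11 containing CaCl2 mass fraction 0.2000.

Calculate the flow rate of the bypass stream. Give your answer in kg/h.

All 2720×0.168 = 456.96 kg/h of CaCl2 reaches S11, so S11 = 456.96/0.200 = 2284.8 kg/h and vapour = 435.2 kg/h.
The evaporator receives (1−α)·2720 of feed at 0.832 water and removes 0.387 of that water:
0.387×0.832×(1−α)×2720 = 435.2
(1−α) = 435.2/875.8 = 0.4969;  α = 0.5031.
Bypass flow = 0.5031×2720 = 1368.4 kg/h.

1368 kg/h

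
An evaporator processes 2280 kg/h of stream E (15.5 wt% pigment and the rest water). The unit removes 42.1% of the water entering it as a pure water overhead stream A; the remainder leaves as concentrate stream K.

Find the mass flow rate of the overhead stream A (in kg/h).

811.1 kg/h

water entering = 2280×0.845 = 1926.6 kg/h; overhead removed = 0.421×1926.6 = 811.1 kg/h.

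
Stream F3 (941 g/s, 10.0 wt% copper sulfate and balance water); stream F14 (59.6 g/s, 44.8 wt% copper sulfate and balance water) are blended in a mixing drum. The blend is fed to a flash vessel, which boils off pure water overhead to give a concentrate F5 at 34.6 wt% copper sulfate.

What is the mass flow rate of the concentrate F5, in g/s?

copper sulfate entering = 941×0.100 + 59.6×0.448 = 120.8 g/s.
All copper sulfate reports to F5, so F5 = 120.8/0.346 = 349.14 g/s.

349.1 g/s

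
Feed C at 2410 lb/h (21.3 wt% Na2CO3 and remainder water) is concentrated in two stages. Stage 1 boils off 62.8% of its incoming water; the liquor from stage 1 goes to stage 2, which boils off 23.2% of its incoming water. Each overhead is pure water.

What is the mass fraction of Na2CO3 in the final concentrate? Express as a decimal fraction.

0.4865

water in feed = 2410×0.787 = 1896.7 lb/h.
After stage 1: water left = (1−0.628)×1896.7 = 705.56; stream total = 1218.9 lb/h.
After stage 2: water left = (1−0.232)×705.56 = 541.87; final concentrate = 1055.2 lb/h.
Na2CO3 fraction = 513.33/1055.2 = 0.4865.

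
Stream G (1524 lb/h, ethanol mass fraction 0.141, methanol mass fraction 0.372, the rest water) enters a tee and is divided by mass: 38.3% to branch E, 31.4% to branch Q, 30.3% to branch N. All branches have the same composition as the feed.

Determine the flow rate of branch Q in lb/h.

478.5 lb/h

Branch Q flow = 0.314×1524 = 478.54 lb/h.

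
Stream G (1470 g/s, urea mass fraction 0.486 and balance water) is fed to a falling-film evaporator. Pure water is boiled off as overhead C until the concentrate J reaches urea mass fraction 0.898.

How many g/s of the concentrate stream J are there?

urea is conserved: 1470×0.486 = 714.42 g/s all reports to the concentrate.
Concentrate = 714.42/(target fraction) = 795.57 g/s.

795.6 g/s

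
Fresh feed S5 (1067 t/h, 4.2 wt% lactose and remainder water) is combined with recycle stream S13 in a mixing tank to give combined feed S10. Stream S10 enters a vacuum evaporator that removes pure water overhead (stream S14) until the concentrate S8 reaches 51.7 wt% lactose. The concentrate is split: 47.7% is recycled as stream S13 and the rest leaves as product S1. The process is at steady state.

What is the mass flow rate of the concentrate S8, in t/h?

Overall lactose balance (none leaves overhead): lactose in fresh feed = lactose in product, i.e. 1067×0.042 = (1−0.477)·S8·0.517.
S8 = 44.814/(0.517×0.523) = 165.74 t/h.

165.7 t/h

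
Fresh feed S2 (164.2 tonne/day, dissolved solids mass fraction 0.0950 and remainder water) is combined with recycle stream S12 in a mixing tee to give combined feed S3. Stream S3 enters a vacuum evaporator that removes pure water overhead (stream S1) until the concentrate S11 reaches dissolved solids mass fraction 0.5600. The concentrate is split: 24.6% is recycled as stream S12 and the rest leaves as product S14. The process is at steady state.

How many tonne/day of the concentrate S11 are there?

Overall dissolved solids balance (none leaves overhead): dissolved solids in fresh feed = dissolved solids in product, i.e. 164.2×0.095 = (1−0.246)·S11·0.560.
S11 = 15.599/(0.560×0.754) = 36.943 tonne/day.

36.94 tonne/day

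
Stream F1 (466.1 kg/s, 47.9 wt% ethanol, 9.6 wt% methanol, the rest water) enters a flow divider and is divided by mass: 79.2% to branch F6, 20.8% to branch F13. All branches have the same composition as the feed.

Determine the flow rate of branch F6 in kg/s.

Branch F6 flow = 0.792×466.1 = 369.15 kg/s.

369.2 kg/s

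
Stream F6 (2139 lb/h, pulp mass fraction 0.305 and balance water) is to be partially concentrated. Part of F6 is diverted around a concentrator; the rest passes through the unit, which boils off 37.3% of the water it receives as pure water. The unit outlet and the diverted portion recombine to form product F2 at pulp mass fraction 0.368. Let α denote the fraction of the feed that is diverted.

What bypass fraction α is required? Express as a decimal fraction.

0.340

All 2139×0.305 = 652.39 lb/h of pulp reaches F2, so F2 = 652.39/0.368 = 1772.8 lb/h and vapour = 366.19 lb/h.
The evaporator receives (1−α)·2139 of feed at 0.695 water and removes 0.373 of that water:
0.373×0.695×(1−α)×2139 = 366.19
(1−α) = 366.19/554.5 = 0.6604;  α = 0.3396.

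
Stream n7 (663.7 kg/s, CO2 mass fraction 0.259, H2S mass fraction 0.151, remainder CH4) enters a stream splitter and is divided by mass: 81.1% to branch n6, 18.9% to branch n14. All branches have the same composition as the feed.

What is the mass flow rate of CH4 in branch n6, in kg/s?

317.6 kg/s

Branch n6 total = 0.811×663.7 = 538.26 kg/s.
CH4 in n6 = 0.590×538.26 = 317.57 kg/s.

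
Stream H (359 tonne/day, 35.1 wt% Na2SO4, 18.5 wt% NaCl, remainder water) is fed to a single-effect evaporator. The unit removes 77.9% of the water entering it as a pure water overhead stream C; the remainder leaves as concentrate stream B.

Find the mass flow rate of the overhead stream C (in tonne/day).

water entering = 359×0.464 = 166.58 tonne/day; overhead removed = 0.779×166.58 = 129.76 tonne/day.

129.8 tonne/day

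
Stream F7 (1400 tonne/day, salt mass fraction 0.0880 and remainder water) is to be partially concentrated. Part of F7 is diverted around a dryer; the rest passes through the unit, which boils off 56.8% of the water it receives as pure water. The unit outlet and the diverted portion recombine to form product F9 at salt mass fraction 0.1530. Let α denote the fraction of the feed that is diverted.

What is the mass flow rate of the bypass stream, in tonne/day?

251.8 tonne/day

All 1400×0.088 = 123.2 tonne/day of salt reaches F9, so F9 = 123.2/0.153 = 805.23 tonne/day and vapour = 594.77 tonne/day.
The evaporator receives (1−α)·1400 of feed at 0.912 water and removes 0.568 of that water:
0.568×0.912×(1−α)×1400 = 594.77
(1−α) = 594.77/725.22 = 0.8201;  α = 0.1799.
Bypass flow = 0.1799×1400 = 251.83 tonne/day.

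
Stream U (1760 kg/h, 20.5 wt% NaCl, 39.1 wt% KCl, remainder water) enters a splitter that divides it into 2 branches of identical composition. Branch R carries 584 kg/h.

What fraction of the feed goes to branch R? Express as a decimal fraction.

Fraction to R = 584/1760 = 0.3318.

0.332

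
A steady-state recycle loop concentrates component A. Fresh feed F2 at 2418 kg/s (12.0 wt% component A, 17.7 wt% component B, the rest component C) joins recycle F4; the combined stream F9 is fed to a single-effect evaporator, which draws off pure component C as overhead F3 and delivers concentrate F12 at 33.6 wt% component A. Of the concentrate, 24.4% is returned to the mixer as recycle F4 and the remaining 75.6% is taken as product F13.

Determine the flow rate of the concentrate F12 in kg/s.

1142 kg/s

Overall component A balance (none leaves overhead): component A in fresh feed = component A in product, i.e. 2418×0.120 = (1−0.244)·F12·0.336.
F12 = 290.16/(0.336×0.756) = 1142.3 kg/s.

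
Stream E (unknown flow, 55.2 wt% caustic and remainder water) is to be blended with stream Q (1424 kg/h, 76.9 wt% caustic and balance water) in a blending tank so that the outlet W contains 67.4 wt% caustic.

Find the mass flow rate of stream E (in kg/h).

Let E be the unknown flow. Total out = 1424 + E.
caustic balance: 1095.1 + 0.552·E = 0.674·(1424 + E)
(0.552 − 0.674)·E = 0.674×1424 − 1095.1 = -135.28
E = -135.28 / -0.122 = 1108.9 kg/h

1109 kg/h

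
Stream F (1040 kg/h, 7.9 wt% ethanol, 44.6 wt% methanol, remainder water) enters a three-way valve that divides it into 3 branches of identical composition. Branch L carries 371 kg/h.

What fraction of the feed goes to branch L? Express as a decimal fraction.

Fraction to L = 371/1040 = 0.3567.

0.357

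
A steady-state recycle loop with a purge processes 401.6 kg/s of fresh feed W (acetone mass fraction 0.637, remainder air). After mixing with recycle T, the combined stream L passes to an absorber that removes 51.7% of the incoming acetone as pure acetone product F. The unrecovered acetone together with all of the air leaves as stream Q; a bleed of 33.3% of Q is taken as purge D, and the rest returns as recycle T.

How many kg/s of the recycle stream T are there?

air enters only via W and leaves only via the purge: 401.6×0.363 = 0.333×(air in Q), and the absorber passes all air, so air in L = air in Q = 437.78 kg/s.
acetone in L: m_A = 401.6×0.637 + (1−0.333)·(1−0.517)·m_A, so m_A = 255.82/0.6778 = 377.4 kg/s.
Q = (1−0.517)×377.4 + 437.78 = 620.07 kg/s.
Recycle T = (1−0.333)×620.07 = 413.58 kg/s.

413.6 kg/s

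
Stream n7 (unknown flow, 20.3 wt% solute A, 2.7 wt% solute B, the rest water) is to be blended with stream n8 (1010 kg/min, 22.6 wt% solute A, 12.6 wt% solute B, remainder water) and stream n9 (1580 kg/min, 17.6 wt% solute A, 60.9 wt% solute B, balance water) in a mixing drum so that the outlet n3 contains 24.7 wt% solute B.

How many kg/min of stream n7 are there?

2044 kg/min

Let n7 be the unknown flow. Total out = 2590 + n7.
solute B balance: 1089.5 + 0.027·n7 = 0.247·(2590 + n7)
(0.027 − 0.247)·n7 = 0.247×2590 − 1089.5 = -449.75
n7 = -449.75 / -0.220 = 2044.3 kg/min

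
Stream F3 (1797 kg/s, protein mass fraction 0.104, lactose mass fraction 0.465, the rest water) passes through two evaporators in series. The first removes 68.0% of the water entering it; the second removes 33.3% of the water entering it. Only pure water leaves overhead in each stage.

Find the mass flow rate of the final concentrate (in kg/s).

water in feed = 1797×0.431 = 774.51 kg/s.
After stage 1: water left = (1−0.680)×774.51 = 247.84; stream total = 1270.3 kg/s.
After stage 2: water left = (1−0.333)×247.84 = 165.31; final concentrate = 1187.8 kg/s.

1188 kg/s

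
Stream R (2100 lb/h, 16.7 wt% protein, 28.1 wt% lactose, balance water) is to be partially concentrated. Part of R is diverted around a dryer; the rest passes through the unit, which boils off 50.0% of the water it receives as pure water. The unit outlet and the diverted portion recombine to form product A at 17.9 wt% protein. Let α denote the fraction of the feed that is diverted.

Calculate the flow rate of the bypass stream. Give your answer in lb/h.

1590 lb/h

All 2100×0.167 = 350.7 lb/h of protein reaches A, so A = 350.7/0.179 = 1959.2 lb/h and vapour = 140.78 lb/h.
The evaporator receives (1−α)·2100 of feed at 0.552 water and removes 0.500 of that water:
0.500×0.552×(1−α)×2100 = 140.78
(1−α) = 140.78/579.6 = 0.2429;  α = 0.7571.
Bypass flow = 0.7571×2100 = 1589.9 lb/h.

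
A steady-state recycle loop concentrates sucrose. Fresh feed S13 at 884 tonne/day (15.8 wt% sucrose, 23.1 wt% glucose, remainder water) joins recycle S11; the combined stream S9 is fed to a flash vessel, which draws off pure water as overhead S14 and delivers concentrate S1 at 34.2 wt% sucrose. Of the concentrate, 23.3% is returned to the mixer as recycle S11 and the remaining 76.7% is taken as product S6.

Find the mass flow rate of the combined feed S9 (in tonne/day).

1008 tonne/day

Overall sucrose balance (none leaves overhead): sucrose in fresh feed = sucrose in product, i.e. 884×0.158 = (1−0.233)·S1·0.342.
S1 = 139.67/(0.342×0.767) = 532.46 tonne/day.
Recycle S11 = 0.233×532.46 = 124.06 tonne/day.
Combined feed S9 = 884 + 124.06 = 1008.1 tonne/day.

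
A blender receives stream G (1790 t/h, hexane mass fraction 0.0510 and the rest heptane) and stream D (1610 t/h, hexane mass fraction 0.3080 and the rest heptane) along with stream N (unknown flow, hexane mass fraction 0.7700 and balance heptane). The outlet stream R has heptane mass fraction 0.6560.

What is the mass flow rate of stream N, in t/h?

1367 t/h

Let N be the unknown flow. Total out = 3400 + N.
heptane balance: 2812.8 + 0.230·N = 0.656·(3400 + N)
(0.230 − 0.656)·N = 0.656×3400 − 2812.8 = -582.43
N = -582.43 / -0.426 = 1367.2 t/h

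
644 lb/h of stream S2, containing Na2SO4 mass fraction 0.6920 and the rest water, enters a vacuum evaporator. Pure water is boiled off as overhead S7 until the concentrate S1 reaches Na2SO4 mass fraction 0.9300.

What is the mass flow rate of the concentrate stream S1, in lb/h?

479.2 lb/h

Na2SO4 is conserved: 644×0.692 = 445.65 lb/h all reports to the concentrate.
Concentrate = 445.65/(target fraction) = 479.19 lb/h.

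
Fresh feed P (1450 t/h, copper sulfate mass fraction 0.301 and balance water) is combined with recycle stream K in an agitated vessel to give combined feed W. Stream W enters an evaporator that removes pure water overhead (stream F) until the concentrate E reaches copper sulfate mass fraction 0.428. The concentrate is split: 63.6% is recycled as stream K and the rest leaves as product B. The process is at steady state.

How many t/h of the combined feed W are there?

3232 t/h

Overall copper sulfate balance (none leaves overhead): copper sulfate in fresh feed = copper sulfate in product, i.e. 1450×0.301 = (1−0.636)·E·0.428.
E = 436.45/(0.428×0.364) = 2801.5 t/h.
Recycle K = 0.636×2801.5 = 1781.7 t/h.
Combined feed W = 1450 + 1781.7 = 3231.7 t/h.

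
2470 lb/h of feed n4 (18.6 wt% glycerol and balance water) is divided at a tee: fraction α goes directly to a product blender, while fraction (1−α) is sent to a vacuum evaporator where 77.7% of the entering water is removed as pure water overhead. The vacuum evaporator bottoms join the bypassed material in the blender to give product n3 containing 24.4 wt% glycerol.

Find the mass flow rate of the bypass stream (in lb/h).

1542 lb/h

All 2470×0.186 = 459.42 lb/h of glycerol reaches n3, so n3 = 459.42/0.244 = 1882.9 lb/h and vapour = 587.13 lb/h.
The evaporator receives (1−α)·2470 of feed at 0.814 water and removes 0.777 of that water:
0.777×0.814×(1−α)×2470 = 587.13
(1−α) = 587.13/1562.2 = 0.3758;  α = 0.6242.
Bypass flow = 0.6242×2470 = 1541.7 lb/h.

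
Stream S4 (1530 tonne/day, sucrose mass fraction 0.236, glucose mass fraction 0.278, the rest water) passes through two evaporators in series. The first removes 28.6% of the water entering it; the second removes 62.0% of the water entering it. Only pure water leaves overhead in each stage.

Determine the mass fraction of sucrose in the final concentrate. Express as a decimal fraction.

water in feed = 1530×0.486 = 743.58 tonne/day.
After stage 1: water left = (1−0.286)×743.58 = 530.92; stream total = 1317.3 tonne/day.
After stage 2: water left = (1−0.620)×530.92 = 201.75; final concentrate = 988.17 tonne/day.
sucrose fraction = 361.08/988.17 = 0.365.

0.365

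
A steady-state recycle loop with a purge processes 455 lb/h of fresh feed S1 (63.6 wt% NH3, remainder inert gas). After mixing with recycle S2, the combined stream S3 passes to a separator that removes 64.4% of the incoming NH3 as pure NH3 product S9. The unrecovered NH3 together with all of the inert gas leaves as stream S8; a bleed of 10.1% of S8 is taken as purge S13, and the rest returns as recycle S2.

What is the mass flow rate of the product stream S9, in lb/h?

NH3 in S3: m_A = 455×0.636 + (1−0.101)·(1−0.644)·m_A, so m_A = 289.38/0.6800 = 425.59 lb/h.
Product S9 = 0.644×425.59 = 274.08 lb/h.

274.1 lb/h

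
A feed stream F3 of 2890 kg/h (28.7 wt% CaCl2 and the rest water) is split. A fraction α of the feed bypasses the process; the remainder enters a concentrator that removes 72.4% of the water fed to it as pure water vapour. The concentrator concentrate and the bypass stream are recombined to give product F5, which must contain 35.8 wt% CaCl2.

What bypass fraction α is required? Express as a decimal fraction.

0.616

All 2890×0.287 = 829.43 kg/h of CaCl2 reaches F5, so F5 = 829.43/0.358 = 2316.8 kg/h and vapour = 573.16 kg/h.
The evaporator receives (1−α)·2890 of feed at 0.713 water and removes 0.724 of that water:
0.724×0.713×(1−α)×2890 = 573.16
(1−α) = 573.16/1491.9 = 0.3842;  α = 0.6158.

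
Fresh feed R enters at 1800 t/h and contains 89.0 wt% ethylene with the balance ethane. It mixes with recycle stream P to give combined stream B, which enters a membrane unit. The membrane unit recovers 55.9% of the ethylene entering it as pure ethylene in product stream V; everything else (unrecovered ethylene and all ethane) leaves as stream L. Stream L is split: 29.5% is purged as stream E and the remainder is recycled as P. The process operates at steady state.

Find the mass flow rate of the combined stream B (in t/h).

ethane enters only via R and leaves only via the purge: 1800×0.110 = 0.295×(ethane in L), and the membrane unit passes all ethane, so ethane in B = ethane in L = 671.19 t/h.
ethylene in B: m_A = 1800×0.890 + (1−0.295)·(1−0.559)·m_A, so m_A = 1602/0.6891 = 2324.8 t/h.
B = 2324.8 + 671.19 = 2996 t/h.

2996 t/h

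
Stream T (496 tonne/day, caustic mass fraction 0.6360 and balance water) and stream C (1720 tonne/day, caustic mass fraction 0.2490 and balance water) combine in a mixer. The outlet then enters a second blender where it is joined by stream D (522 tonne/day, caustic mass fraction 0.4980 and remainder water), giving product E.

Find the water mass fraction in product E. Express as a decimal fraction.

Overall, product flow = 2738 tonne/day.
water in = 496×0.364 + 1720×0.751 + 522×0.502 = 1734.3 tonne/day.
water fraction in E = 0.6334.

0.6334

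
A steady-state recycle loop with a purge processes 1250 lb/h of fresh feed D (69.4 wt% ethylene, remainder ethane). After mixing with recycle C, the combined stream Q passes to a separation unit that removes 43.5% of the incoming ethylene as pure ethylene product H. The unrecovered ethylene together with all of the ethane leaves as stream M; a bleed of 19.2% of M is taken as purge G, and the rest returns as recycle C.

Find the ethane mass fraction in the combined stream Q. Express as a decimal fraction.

0.555

ethane enters only via D and leaves only via the purge: 1250×0.306 = 0.192×(ethane in M), and the separation unit passes all ethane, so ethane in Q = ethane in M = 1992.2 lb/h.
ethylene in Q: m_A = 1250×0.694 + (1−0.192)·(1−0.435)·m_A, so m_A = 867.5/0.5435 = 1596.2 lb/h.
Q = 1596.2 + 1992.2 = 3588.4 lb/h.
ethane fraction in Q = 1992.2/3588.4 = 0.555.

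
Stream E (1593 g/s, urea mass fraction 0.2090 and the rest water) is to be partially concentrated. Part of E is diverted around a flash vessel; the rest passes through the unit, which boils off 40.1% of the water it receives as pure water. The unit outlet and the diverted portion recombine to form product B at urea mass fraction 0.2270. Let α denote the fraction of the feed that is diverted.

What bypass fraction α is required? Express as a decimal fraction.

All 1593×0.209 = 332.94 g/s of urea reaches B, so B = 332.94/0.227 = 1466.7 g/s and vapour = 126.32 g/s.
The evaporator receives (1−α)·1593 of feed at 0.791 water and removes 0.401 of that water:
0.401×0.791×(1−α)×1593 = 126.32
(1−α) = 126.32/505.29 = 0.2500;  α = 0.7500.

0.750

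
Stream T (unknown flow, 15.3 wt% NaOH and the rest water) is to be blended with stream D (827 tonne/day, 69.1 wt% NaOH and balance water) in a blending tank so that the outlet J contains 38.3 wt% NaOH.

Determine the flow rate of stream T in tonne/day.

Let T be the unknown flow. Total out = 827 + T.
NaOH balance: 571.46 + 0.153·T = 0.383·(827 + T)
(0.153 − 0.383)·T = 0.383×827 − 571.46 = -254.72
T = -254.72 / -0.230 = 1107.5 tonne/day

1107 tonne/day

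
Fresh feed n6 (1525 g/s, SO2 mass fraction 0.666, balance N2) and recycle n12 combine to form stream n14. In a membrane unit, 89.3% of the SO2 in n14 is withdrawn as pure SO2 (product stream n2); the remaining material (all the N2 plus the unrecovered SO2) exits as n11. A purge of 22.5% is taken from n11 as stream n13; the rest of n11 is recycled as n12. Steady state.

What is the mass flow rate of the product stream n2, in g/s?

SO2 in n14: m_A = 1525×0.666 + (1−0.225)·(1−0.893)·m_A, so m_A = 1015.7/0.9171 = 1107.5 g/s.
Product n2 = 0.893×1107.5 = 988.99 g/s.

989 g/s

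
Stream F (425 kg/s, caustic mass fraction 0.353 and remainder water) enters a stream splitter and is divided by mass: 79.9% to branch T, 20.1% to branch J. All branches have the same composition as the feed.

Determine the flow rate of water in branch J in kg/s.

Branch J total = 0.201×425 = 85.425 kg/s.
water in J = 0.647×85.425 = 55.27 kg/s.

55.27 kg/s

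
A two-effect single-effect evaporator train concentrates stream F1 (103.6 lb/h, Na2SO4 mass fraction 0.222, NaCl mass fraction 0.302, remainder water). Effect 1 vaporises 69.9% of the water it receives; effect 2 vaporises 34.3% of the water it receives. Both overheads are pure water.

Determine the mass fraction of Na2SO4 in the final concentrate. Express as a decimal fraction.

water in feed = 103.6×0.476 = 49.314 lb/h.
After stage 1: water left = (1−0.699)×49.314 = 14.843; stream total = 69.13 lb/h.
After stage 2: water left = (1−0.343)×14.843 = 9.7521; final concentrate = 64.039 lb/h.
Na2SO4 fraction = 22.999/64.039 = 0.359.

0.359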